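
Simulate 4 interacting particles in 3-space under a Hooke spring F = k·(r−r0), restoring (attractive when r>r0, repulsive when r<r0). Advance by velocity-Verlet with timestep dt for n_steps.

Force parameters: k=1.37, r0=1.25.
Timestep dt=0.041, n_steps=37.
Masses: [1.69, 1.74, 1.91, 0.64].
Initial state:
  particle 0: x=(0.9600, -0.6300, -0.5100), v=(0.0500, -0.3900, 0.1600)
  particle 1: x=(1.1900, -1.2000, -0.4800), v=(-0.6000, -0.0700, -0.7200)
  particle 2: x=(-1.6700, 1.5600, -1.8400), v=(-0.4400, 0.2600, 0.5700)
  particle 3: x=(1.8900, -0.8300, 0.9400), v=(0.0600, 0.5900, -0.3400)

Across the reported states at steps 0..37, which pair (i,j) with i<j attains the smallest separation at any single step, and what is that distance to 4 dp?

step 0: x0=(0.9600, -0.6300, -0.5100) x1=(1.1900, -1.2000, -0.4800) x2=(-1.6700, 1.5600, -1.8400) x3=(1.8900, -0.8300, 0.9400)
step 1: x0=(0.9609, -0.6446, -0.5038) x1=(1.1643, -1.2019, -0.5099) x2=(-1.6842, 1.5675, -1.8143) x3=(1.8869, -0.8026, 0.9210)
step 2: x0=(0.9594, -0.6565, -0.4982) x1=(1.1366, -1.2020, -0.5406) x2=(-1.6906, 1.5688, -1.7839) x3=(1.8725, -0.7690, 0.8919)
step 3: x0=(0.9556, -0.6655, -0.4933) x1=(1.1067, -1.2001, -0.5720) x2=(-1.6892, 1.5638, -1.7490) x3=(1.8470, -0.7293, 0.8530)
step 4: x0=(0.9494, -0.6717, -0.4889) x1=(1.0747, -1.1965, -0.6041) x2=(-1.6803, 1.5527, -1.7098) x3=(1.8107, -0.6839, 0.8048)
step 5: x0=(0.9409, -0.6749, -0.4851) x1=(1.0407, -1.1910, -0.6370) x2=(-1.6638, 1.5356, -1.6665) x3=(1.7637, -0.6329, 0.7476)
step 6: x0=(0.9300, -0.6753, -0.4818) x1=(1.0046, -1.1838, -0.6707) x2=(-1.6400, 1.5125, -1.6192) x3=(1.7065, -0.5768, 0.6821)
step 7: x0=(0.9169, -0.6728, -0.4790) x1=(0.9666, -1.1748, -0.7050) x2=(-1.6091, 1.4836, -1.5682) x3=(1.6397, -0.5157, 0.6090)
step 8: x0=(0.9015, -0.6676, -0.4767) x1=(0.9265, -1.1641, -0.7401) x2=(-1.5714, 1.4492, -1.5139) x3=(1.5639, -0.4500, 0.5291)
step 9: x0=(0.8839, -0.6597, -0.4749) x1=(0.8844, -1.1517, -0.7760) x2=(-1.5271, 1.4095, -1.4564) x3=(1.4796, -0.3801, 0.4430)
step 10: x0=(0.8642, -0.6493, -0.4736) x1=(0.8404, -1.1376, -0.8126) x2=(-1.4766, 1.3648, -1.3960) x3=(1.3878, -0.3062, 0.3518)
step 11: x0=(0.8424, -0.6366, -0.4728) x1=(0.7946, -1.1220, -0.8499) x2=(-1.4203, 1.3153, -1.3331) x3=(1.2891, -0.2286, 0.2562)
step 12: x0=(0.8186, -0.6218, -0.4724) x1=(0.7469, -1.1048, -0.8879) x2=(-1.3586, 1.2613, -1.2680) x3=(1.1844, -0.1474, 0.1571)
step 13: x0=(0.7930, -0.6052, -0.4726) x1=(0.6976, -1.0861, -0.9264) x2=(-1.2919, 1.2033, -1.2010) x3=(1.0744, -0.0630, 0.0552)
step 14: x0=(0.7657, -0.5870, -0.4731) x1=(0.6467, -1.0659, -0.9656) x2=(-1.2208, 1.1415, -1.1325) x3=(0.9598, 0.0246, -0.0487)
step 15: x0=(0.7369, -0.5676, -0.4740) x1=(0.5943, -1.0444, -1.0052) x2=(-1.1457, 1.0764, -1.0627) x3=(0.8413, 0.1151, -0.1543)
step 16: x0=(0.7068, -0.5471, -0.4750) x1=(0.5406, -1.0216, -1.0451) x2=(-1.0672, 1.0083, -0.9919) x3=(0.7195, 0.2083, -0.2611)
step 17: x0=(0.6757, -0.5258, -0.4760) x1=(0.4856, -0.9976, -1.0854) x2=(-0.9857, 0.9376, -0.9206) x3=(0.5951, 0.3036, -0.3689)
step 18: x0=(0.6438, -0.5038, -0.4769) x1=(0.4296, -0.9724, -1.1259) x2=(-0.9019, 0.8648, -0.8489) x3=(0.4687, 0.4002, -0.4775)
step 19: x0=(0.6113, -0.4812, -0.4776) x1=(0.3727, -0.9461, -1.1665) x2=(-0.8164, 0.7903, -0.7771) x3=(0.3413, 0.4975, -0.5868)
step 20: x0=(0.5783, -0.4580, -0.4780) x1=(0.3150, -0.9187, -1.2071) x2=(-0.7297, 0.7143, -0.7054) x3=(0.2138, 0.5944, -0.6966)
step 21: x0=(0.5450, -0.4342, -0.4780) x1=(0.2565, -0.8903, -1.2477) x2=(-0.6425, 0.6372, -0.6338) x3=(0.0874, 0.6905, -0.8068)
step 22: x0=(0.5114, -0.4098, -0.4777) x1=(0.1975, -0.8610, -1.2882) x2=(-0.5551, 0.5592, -0.5623) x3=(-0.0372, 0.7852, -0.9178)
step 23: x0=(0.4777, -0.3850, -0.4772) x1=(0.1380, -0.8307, -1.3286) x2=(-0.4678, 0.4803, -0.4907) x3=(-0.1597, 0.8787, -1.0301)
step 24: x0=(0.4439, -0.3596, -0.4766) x1=(0.0781, -0.7994, -1.3689) x2=(-0.3806, 0.4006, -0.4188) x3=(-0.2808, 0.9705, -1.1438)
step 25: x0=(0.4101, -0.3339, -0.4760) x1=(0.0179, -0.7671, -1.4090) x2=(-0.2934, 0.3205, -0.3470) x3=(-0.4006, 1.0599, -1.2580)
step 26: x0=(0.3763, -0.3077, -0.4756) x1=(-0.0427, -0.7339, -1.4490) x2=(-0.2064, 0.2403, -0.2752) x3=(-0.5191, 1.1458, -1.3717)
step 27: x0=(0.3426, -0.2812, -0.4756) x1=(-0.1037, -0.6995, -1.4887) x2=(-0.1198, 0.1603, -0.2038) x3=(-0.6357, 1.2269, -1.4839)
step 28: x0=(0.3088, -0.2543, -0.4764) x1=(-0.1649, -0.6641, -1.5282) x2=(-0.0338, 0.0810, -0.1328) x3=(-0.7497, 1.3022, -1.5933)
step 29: x0=(0.2750, -0.2271, -0.4784) x1=(-0.2264, -0.6274, -1.5674) x2=(0.0514, 0.0025, -0.0624) x3=(-0.8602, 1.3707, -1.6989)
step 30: x0=(0.2409, -0.1992, -0.4819) x1=(-0.2882, -0.5894, -1.6061) x2=(0.1357, -0.0751, 0.0073) x3=(-0.9664, 1.4313, -1.7995)
step 31: x0=(0.2061, -0.1705, -0.4873) x1=(-0.3501, -0.5501, -1.6443) x2=(0.2189, -0.1516, 0.0762) x3=(-1.0675, 1.4833, -1.8942)
step 32: x0=(0.1704, -0.1408, -0.4947) x1=(-0.4121, -0.5094, -1.6818) x2=(0.3010, -0.2272, 0.1439) x3=(-1.1625, 1.5258, -1.9820)
step 33: x0=(0.1335, -0.1098, -0.5040) x1=(-0.4742, -0.4675, -1.7184) x2=(0.3819, -0.3018, 0.2099) x3=(-1.2507, 1.5583, -2.0620)
step 34: x0=(0.0954, -0.0776, -0.5153) x1=(-0.5361, -0.4242, -1.7540) x2=(0.4613, -0.3751, 0.2738) x3=(-1.3314, 1.5803, -2.1333)
step 35: x0=(0.0559, -0.0440, -0.5284) x1=(-0.5978, -0.3797, -1.7884) x2=(0.5390, -0.4471, 0.3351) x3=(-1.4039, 1.5914, -2.1952)
step 36: x0=(0.0150, -0.0091, -0.5431) x1=(-0.6591, -0.3340, -1.8214) x2=(0.6145, -0.5175, 0.3932) x3=(-1.4675, 1.5913, -2.2471)
step 37: x0=(-0.0271, 0.0268, -0.5594) x1=(-0.7199, -0.2874, -1.8529) x2=(0.6875, -0.5860, 0.4478) x3=(-1.5220, 1.5801, -2.2886)

pair (0,2), distance 0.5155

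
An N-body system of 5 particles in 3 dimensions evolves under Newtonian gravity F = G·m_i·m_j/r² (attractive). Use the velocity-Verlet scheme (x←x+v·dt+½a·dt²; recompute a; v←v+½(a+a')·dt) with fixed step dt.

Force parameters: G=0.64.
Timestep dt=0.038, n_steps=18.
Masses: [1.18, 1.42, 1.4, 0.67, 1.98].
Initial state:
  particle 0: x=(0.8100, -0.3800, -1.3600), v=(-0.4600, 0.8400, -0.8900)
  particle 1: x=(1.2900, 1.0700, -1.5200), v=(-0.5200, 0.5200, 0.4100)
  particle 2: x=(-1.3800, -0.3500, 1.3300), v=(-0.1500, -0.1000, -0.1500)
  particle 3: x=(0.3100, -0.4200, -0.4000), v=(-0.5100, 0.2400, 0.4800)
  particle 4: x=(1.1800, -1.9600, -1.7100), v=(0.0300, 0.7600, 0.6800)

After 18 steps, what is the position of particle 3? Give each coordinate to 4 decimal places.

(0.0247, -0.2550, -0.1996)

step 0: x0=(0.8100, -0.3800, -1.3600) x1=(1.2900, 1.0700, -1.5200) x2=(-1.3800, -0.3500, 1.3300) x3=(0.3100, -0.4200, -0.4000) x4=(1.1800, -1.9600, -1.7100)
step 1: x0=(0.7925, -0.3481, -1.3936) x1=(1.2701, 1.0894, -1.5043) x2=(-1.3856, -0.3538, 1.3242) x3=(0.2909, -0.4109, -0.3823) x4=(1.1811, -1.9308, -1.6841)
step 2: x0=(0.7751, -0.3164, -1.4269) x1=(1.2499, 1.1080, -1.4885) x2=(-1.3909, -0.3576, 1.3181) x3=(0.2723, -0.4018, -0.3656) x4=(1.1819, -1.9010, -1.6579)
step 3: x0=(0.7578, -0.2848, -1.4598) x1=(1.2295, 1.1258, -1.4726) x2=(-1.3960, -0.3615, 1.3117) x3=(0.2542, -0.3927, -0.3497) x4=(1.1826, -1.8705, -1.6315)
step 4: x0=(0.7406, -0.2533, -1.4924) x1=(1.2088, 1.1428, -1.4565) x2=(-1.4009, -0.3653, 1.3050) x3=(0.2365, -0.3835, -0.3348) x4=(1.1831, -1.8394, -1.6050)
step 5: x0=(0.7235, -0.2220, -1.5245) x1=(1.1878, 1.1591, -1.4404) x2=(-1.4055, -0.3691, 1.2981) x3=(0.2192, -0.3744, -0.3207) x4=(1.1833, -1.8076, -1.5783)
step 6: x0=(0.7067, -0.1907, -1.5562) x1=(1.1666, 1.1745, -1.4241) x2=(-1.4098, -0.3730, 1.2909) x3=(0.2023, -0.3653, -0.3074) x4=(1.1834, -1.7752, -1.5515)
step 7: x0=(0.6900, -0.1595, -1.5875) x1=(1.1451, 1.1890, -1.4078) x2=(-1.4139, -0.3769, 1.2834) x3=(0.1858, -0.3561, -0.2949) x4=(1.1832, -1.7421, -1.5245)
step 8: x0=(0.6736, -0.1285, -1.6183) x1=(1.1233, 1.2028, -1.3914) x2=(-1.4177, -0.3807, 1.2756) x3=(0.1696, -0.3469, -0.2831) x4=(1.1828, -1.7084, -1.4974)
step 9: x0=(0.6574, -0.0974, -1.6485) x1=(1.1012, 1.2157, -1.3751) x2=(-1.4213, -0.3846, 1.2675) x3=(0.1537, -0.3378, -0.2719) x4=(1.1821, -1.6740, -1.4702)
step 10: x0=(0.6415, -0.0665, -1.6783) x1=(1.0788, 1.2277, -1.3586) x2=(-1.4246, -0.3884, 1.2592) x3=(0.1382, -0.3286, -0.2615) x4=(1.1812, -1.6390, -1.4428)
step 11: x0=(0.6258, -0.0356, -1.7074) x1=(1.0562, 1.2388, -1.3422) x2=(-1.4276, -0.3922, 1.2505) x3=(0.1229, -0.3194, -0.2517) x4=(1.1800, -1.6033, -1.4154)
step 12: x0=(0.6104, -0.0047, -1.7360) x1=(1.0333, 1.2491, -1.3259) x2=(-1.4303, -0.3961, 1.2416) x3=(0.1080, -0.3102, -0.2425) x4=(1.1785, -1.5670, -1.3879)
step 13: x0=(0.5954, 0.0261, -1.7639) x1=(1.0101, 1.2585, -1.3095) x2=(-1.4328, -0.3999, 1.2323) x3=(0.0934, -0.3009, -0.2339) x4=(1.1768, -1.5301, -1.3603)
step 14: x0=(0.5806, 0.0569, -1.7912) x1=(0.9866, 1.2670, -1.2933) x2=(-1.4350, -0.4037, 1.2228) x3=(0.0790, -0.2917, -0.2259) x4=(1.1748, -1.4925, -1.3327)
step 15: x0=(0.5661, 0.0878, -1.8177) x1=(0.9629, 1.2746, -1.2771) x2=(-1.4369, -0.4074, 1.2129) x3=(0.0650, -0.2825, -0.2185) x4=(1.1725, -1.4543, -1.3050)
step 16: x0=(0.5519, 0.1186, -1.8435) x1=(0.9389, 1.2814, -1.2611) x2=(-1.4385, -0.4112, 1.2027) x3=(0.0512, -0.2733, -0.2117) x4=(1.1699, -1.4155, -1.2773)
step 17: x0=(0.5380, 0.1495, -1.8686) x1=(0.9146, 1.2872, -1.2451) x2=(-1.4398, -0.4149, 1.1922) x3=(0.0378, -0.2641, -0.2054) x4=(1.1670, -1.3761, -1.2495)
step 18: x0=(0.5245, 0.1804, -1.8928) x1=(0.8901, 1.2921, -1.2293) x2=(-1.4408, -0.4186, 1.1814) x3=(0.0247, -0.2550, -0.1996) x4=(1.1638, -1.3361, -1.2217)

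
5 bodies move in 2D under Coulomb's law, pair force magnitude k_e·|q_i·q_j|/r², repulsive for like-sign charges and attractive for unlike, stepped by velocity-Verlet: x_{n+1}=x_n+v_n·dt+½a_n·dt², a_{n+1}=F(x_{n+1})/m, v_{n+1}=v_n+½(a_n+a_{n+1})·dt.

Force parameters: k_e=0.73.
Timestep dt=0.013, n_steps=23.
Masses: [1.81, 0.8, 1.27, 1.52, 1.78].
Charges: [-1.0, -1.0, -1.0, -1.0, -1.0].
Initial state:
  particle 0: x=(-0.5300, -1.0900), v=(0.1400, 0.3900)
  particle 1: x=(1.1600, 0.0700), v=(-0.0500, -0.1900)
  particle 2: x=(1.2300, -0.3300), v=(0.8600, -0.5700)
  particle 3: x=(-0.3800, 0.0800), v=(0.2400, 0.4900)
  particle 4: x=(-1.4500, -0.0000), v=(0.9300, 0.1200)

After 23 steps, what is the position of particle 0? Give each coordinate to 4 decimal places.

(-0.4919, -0.9976)

step 0: x0=(-0.5300, -1.0900) x1=(1.1600, 0.0700) x2=(1.2300, -0.3300) x3=(-0.3800, 0.0800) x4=(-1.4500, -0.0000)
step 1: x0=(-0.5282, -1.0850) x1=(1.1593, 0.0680) x2=(1.2413, -0.3377) x3=(-0.3769, 0.0864) x4=(-1.4380, 0.0016)
step 2: x0=(-0.5264, -1.0800) x1=(1.1586, 0.0669) x2=(1.2527, -0.3460) x3=(-0.3737, 0.0929) x4=(-1.4260, 0.0032)
step 3: x0=(-0.5246, -1.0752) x1=(1.1578, 0.0667) x2=(1.2644, -0.3547) x3=(-0.3706, 0.0994) x4=(-1.4142, 0.0048)
step 4: x0=(-0.5228, -1.0704) x1=(1.1569, 0.0672) x2=(1.2762, -0.3640) x3=(-0.3674, 0.1061) x4=(-1.4025, 0.0064)
step 5: x0=(-0.5211, -1.0658) x1=(1.1559, 0.0686) x2=(1.2882, -0.3738) x3=(-0.3642, 0.1127) x4=(-1.3908, 0.0081)
step 6: x0=(-0.5193, -1.0612) x1=(1.1549, 0.0706) x2=(1.3005, -0.3840) x3=(-0.3610, 0.1195) x4=(-1.3793, 0.0098)
step 7: x0=(-0.5176, -1.0567) x1=(1.1538, 0.0733) x2=(1.3129, -0.3946) x3=(-0.3577, 0.1264) x4=(-1.3679, 0.0115)
step 8: x0=(-0.5159, -1.0524) x1=(1.1525, 0.0767) x2=(1.3255, -0.4056) x3=(-0.3544, 0.1333) x4=(-1.3566, 0.0132)
step 9: x0=(-0.5142, -1.0481) x1=(1.1512, 0.0806) x2=(1.3383, -0.4169) x3=(-0.3511, 0.1403) x4=(-1.3454, 0.0150)
step 10: x0=(-0.5125, -1.0439) x1=(1.1499, 0.0850) x2=(1.3514, -0.4285) x3=(-0.3478, 0.1473) x4=(-1.3344, 0.0167)
step 11: x0=(-0.5109, -1.0397) x1=(1.1485, 0.0899) x2=(1.3645, -0.4405) x3=(-0.3445, 0.1545) x4=(-1.3234, 0.0185)
step 12: x0=(-0.5092, -1.0357) x1=(1.1470, 0.0953) x2=(1.3779, -0.4527) x3=(-0.3411, 0.1617) x4=(-1.3126, 0.0203)
step 13: x0=(-0.5076, -1.0318) x1=(1.1455, 0.1011) x2=(1.3914, -0.4652) x3=(-0.3377, 0.1690) x4=(-1.3019, 0.0222)
step 14: x0=(-0.5060, -1.0280) x1=(1.1439, 0.1073) x2=(1.4051, -0.4780) x3=(-0.3342, 0.1763) x4=(-1.2912, 0.0241)
step 15: x0=(-0.5043, -1.0242) x1=(1.1424, 0.1139) x2=(1.4190, -0.4909) x3=(-0.3307, 0.1838) x4=(-1.2807, 0.0259)
step 16: x0=(-0.5027, -1.0206) x1=(1.1408, 0.1207) x2=(1.4330, -0.5041) x3=(-0.3272, 0.1913) x4=(-1.2704, 0.0278)
step 17: x0=(-0.5012, -1.0170) x1=(1.1392, 0.1279) x2=(1.4472, -0.5174) x3=(-0.3237, 0.1989) x4=(-1.2601, 0.0298)
step 18: x0=(-0.4996, -1.0135) x1=(1.1376, 0.1354) x2=(1.4615, -0.5310) x3=(-0.3201, 0.2066) x4=(-1.2500, 0.0317)
step 19: x0=(-0.4980, -1.0102) x1=(1.1360, 0.1432) x2=(1.4759, -0.5446) x3=(-0.3164, 0.2144) x4=(-1.2400, 0.0337)
step 20: x0=(-0.4965, -1.0069) x1=(1.1344, 0.1512) x2=(1.4905, -0.5585) x3=(-0.3128, 0.2222) x4=(-1.2301, 0.0357)
step 21: x0=(-0.4949, -1.0037) x1=(1.1329, 0.1595) x2=(1.5052, -0.5725) x3=(-0.3090, 0.2302) x4=(-1.2203, 0.0377)
step 22: x0=(-0.4934, -1.0006) x1=(1.1313, 0.1680) x2=(1.5200, -0.5866) x3=(-0.3053, 0.2382) x4=(-1.2107, 0.0397)
step 23: x0=(-0.4919, -0.9976) x1=(1.1299, 0.1767) x2=(1.5350, -0.6009) x3=(-0.3015, 0.2463) x4=(-1.2012, 0.0418)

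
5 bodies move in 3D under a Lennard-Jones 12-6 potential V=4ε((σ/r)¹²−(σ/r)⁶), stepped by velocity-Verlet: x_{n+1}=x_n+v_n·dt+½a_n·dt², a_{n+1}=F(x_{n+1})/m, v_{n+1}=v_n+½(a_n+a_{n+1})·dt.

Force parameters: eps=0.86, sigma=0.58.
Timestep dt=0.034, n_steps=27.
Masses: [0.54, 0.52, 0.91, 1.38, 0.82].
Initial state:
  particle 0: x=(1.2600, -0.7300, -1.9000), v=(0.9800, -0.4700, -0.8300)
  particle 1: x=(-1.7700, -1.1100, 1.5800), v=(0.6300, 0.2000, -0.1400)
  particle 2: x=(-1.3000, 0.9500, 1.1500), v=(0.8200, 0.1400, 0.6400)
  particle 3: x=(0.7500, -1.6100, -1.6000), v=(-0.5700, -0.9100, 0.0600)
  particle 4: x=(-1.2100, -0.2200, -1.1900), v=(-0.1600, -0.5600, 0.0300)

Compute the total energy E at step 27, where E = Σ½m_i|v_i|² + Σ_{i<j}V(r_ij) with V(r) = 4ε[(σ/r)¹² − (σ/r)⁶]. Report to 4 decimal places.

1.9692

step 0: x0=(1.2600, -0.7300, -1.9000) x1=(-1.7700, -1.1100, 1.5800) x2=(-1.3000, 0.9500, 1.1500) x3=(0.7500, -1.6100, -1.6000) x4=(-1.2100, -0.2200, -1.1900)
step 1: x0=(1.2931, -0.7464, -1.9281) x1=(-1.7486, -1.1032, 1.5752) x2=(-1.2721, 0.9548, 1.1718) x3=(0.7307, -1.6408, -1.5980) x4=(-1.2154, -0.2390, -1.1890)
step 2: x0=(1.3257, -0.7635, -1.9559) x1=(-1.7272, -1.0964, 1.5705) x2=(-1.2442, 0.9595, 1.1935) x3=(0.7116, -1.6713, -1.5961) x4=(-1.2209, -0.2581, -1.1880)
step 3: x0=(1.3581, -0.7810, -1.9836) x1=(-1.7057, -1.0896, 1.5657) x2=(-1.2164, 0.9643, 1.2153) x3=(0.6926, -1.7016, -1.5943) x4=(-1.2263, -0.2771, -1.1869)
step 4: x0=(1.3902, -0.7989, -2.0110) x1=(-1.6843, -1.0827, 1.5609) x2=(-1.1885, 0.9690, 1.2370) x3=(0.6737, -1.7318, -1.5926) x4=(-1.2317, -0.2962, -1.1859)
step 5: x0=(1.4220, -0.8170, -2.0384) x1=(-1.6629, -1.0759, 1.5562) x2=(-1.1606, 0.9737, 1.2588) x3=(0.6549, -1.7619, -1.5908) x4=(-1.2372, -0.3152, -1.1849)
step 6: x0=(1.4538, -0.8354, -2.0657) x1=(-1.6414, -1.0691, 1.5514) x2=(-1.1327, 0.9785, 1.2806) x3=(0.6361, -1.7919, -1.5892) x4=(-1.2426, -0.3343, -1.1839)
step 7: x0=(1.4854, -0.8538, -2.0929) x1=(-1.6200, -1.0622, 1.5466) x2=(-1.1049, 0.9832, 1.3023) x3=(0.6174, -1.8219, -1.5875) x4=(-1.2480, -0.3533, -1.1828)
step 8: x0=(1.5169, -0.8724, -2.1201) x1=(-1.5986, -1.0553, 1.5418) x2=(-1.0770, 0.9879, 1.3241) x3=(0.5987, -1.8518, -1.5859) x4=(-1.2534, -0.3724, -1.1818)
step 9: x0=(1.5483, -0.8911, -2.1472) x1=(-1.5771, -1.0485, 1.5371) x2=(-1.0491, 0.9926, 1.3458) x3=(0.5801, -1.8817, -1.5843) x4=(-1.2589, -0.3914, -1.1808)
step 10: x0=(1.5796, -0.9099, -2.1743) x1=(-1.5557, -1.0416, 1.5323) x2=(-1.0213, 0.9973, 1.3676) x3=(0.5614, -1.9115, -1.5827) x4=(-1.2643, -0.4105, -1.1798)
step 11: x0=(1.6109, -0.9286, -2.2013) x1=(-1.5342, -1.0347, 1.5275) x2=(-0.9934, 1.0020, 1.3894) x3=(0.5428, -1.9413, -1.5811) x4=(-1.2697, -0.4295, -1.1787)
step 12: x0=(1.6422, -0.9475, -2.2283) x1=(-1.5128, -1.0278, 1.5227) x2=(-0.9655, 1.0067, 1.4111) x3=(0.5242, -1.9711, -1.5795) x4=(-1.2751, -0.4486, -1.1777)
step 13: x0=(1.6734, -0.9664, -2.2553) x1=(-1.4913, -1.0209, 1.5179) x2=(-0.9377, 1.0114, 1.4329) x3=(0.5057, -2.0009, -1.5780) x4=(-1.2805, -0.4676, -1.1767)
step 14: x0=(1.7046, -0.9852, -2.2823) x1=(-1.4699, -1.0140, 1.5131) x2=(-0.9098, 1.0161, 1.4546) x3=(0.4871, -2.0307, -1.5764) x4=(-1.2859, -0.4867, -1.1756)
step 15: x0=(1.7358, -1.0042, -2.3093) x1=(-1.4484, -1.0070, 1.5083) x2=(-0.8819, 1.0208, 1.4764) x3=(0.4685, -2.0605, -1.5748) x4=(-1.2913, -0.5057, -1.1746)
step 16: x0=(1.7669, -1.0231, -2.3362) x1=(-1.4270, -1.0001, 1.5035) x2=(-0.8541, 1.0255, 1.4981) x3=(0.4500, -2.0903, -1.5733) x4=(-1.2967, -0.5248, -1.1736)
step 17: x0=(1.7980, -1.0420, -2.3632) x1=(-1.4055, -0.9931, 1.4987) x2=(-0.8262, 1.0302, 1.5199) x3=(0.4314, -2.1201, -1.5717) x4=(-1.3021, -0.5439, -1.1725)
step 18: x0=(1.8292, -1.0610, -2.3901) x1=(-1.3841, -0.9862, 1.4939) x2=(-0.7984, 1.0348, 1.5417) x3=(0.4129, -2.1498, -1.5702) x4=(-1.3075, -0.5629, -1.1715)
step 19: x0=(1.8603, -1.0799, -2.4170) x1=(-1.3626, -0.9792, 1.4892) x2=(-0.7705, 1.0395, 1.5634) x3=(0.3943, -2.1796, -1.5687) x4=(-1.3129, -0.5820, -1.1705)
step 20: x0=(1.8914, -1.0989, -2.4439) x1=(-1.3411, -0.9722, 1.4844) x2=(-0.7426, 1.0442, 1.5852) x3=(0.3758, -2.2093, -1.5671) x4=(-1.3183, -0.6011, -1.1694)
step 21: x0=(1.9224, -1.1179, -2.4709) x1=(-1.3197, -0.9653, 1.4795) x2=(-0.7148, 1.0488, 1.6069) x3=(0.3573, -2.2391, -1.5656) x4=(-1.3237, -0.6201, -1.1684)
step 22: x0=(1.9535, -1.1368, -2.4978) x1=(-1.2982, -0.9583, 1.4747) x2=(-0.6869, 1.0534, 1.6287) x3=(0.3387, -2.2688, -1.5640) x4=(-1.3291, -0.6392, -1.1674)
step 23: x0=(1.9846, -1.1558, -2.5247) x1=(-1.2767, -0.9513, 1.4699) x2=(-0.6591, 1.0581, 1.6504) x3=(0.3202, -2.2986, -1.5625) x4=(-1.3345, -0.6583, -1.1663)
step 24: x0=(2.0157, -1.1748, -2.5516) x1=(-1.2552, -0.9443, 1.4651) x2=(-0.6312, 1.0627, 1.6722) x3=(0.3017, -2.3283, -1.5610) x4=(-1.3399, -0.6774, -1.1653)
step 25: x0=(2.0468, -1.1938, -2.5785) x1=(-1.2337, -0.9372, 1.4603) x2=(-0.6034, 1.0674, 1.6940) x3=(0.2831, -2.3580, -1.5594) x4=(-1.3453, -0.6964, -1.1642)
step 26: x0=(2.0778, -1.2128, -2.6054) x1=(-1.2123, -0.9302, 1.4555) x2=(-0.5756, 1.0720, 1.7157) x3=(0.2646, -2.3878, -1.5579) x4=(-1.3506, -0.7155, -1.1632)
step 27: x0=(2.1089, -1.2318, -2.6323) x1=(-1.1908, -0.9232, 1.4507) x2=(-0.5477, 1.0766, 1.7375) x3=(0.2461, -2.4175, -1.5564) x4=(-1.3560, -0.7346, -1.1622)
step 0 velocities: v0=(0.9800, -0.4700, -0.8300) v1=(0.6300, 0.2000, -0.1400) v2=(0.8200, 0.1400, 0.6400) v3=(-0.5700, -0.9100, 0.0600) v4=(-0.1600, -0.5600, 0.0300)
step 0: KE=2.0624, PE=-0.0926, E=1.9697
step 27 velocities: v0=(0.9136, -0.5585, -0.7913) v1=(0.6320, 0.2071, -0.1415) v2=(0.8189, 0.1358, 0.6398) v3=(-0.5451, -0.8746, 0.0452) v4=(-0.1582, -0.5613, 0.0307)
step 27: KE=1.9726, PE=-0.0034, E=1.9692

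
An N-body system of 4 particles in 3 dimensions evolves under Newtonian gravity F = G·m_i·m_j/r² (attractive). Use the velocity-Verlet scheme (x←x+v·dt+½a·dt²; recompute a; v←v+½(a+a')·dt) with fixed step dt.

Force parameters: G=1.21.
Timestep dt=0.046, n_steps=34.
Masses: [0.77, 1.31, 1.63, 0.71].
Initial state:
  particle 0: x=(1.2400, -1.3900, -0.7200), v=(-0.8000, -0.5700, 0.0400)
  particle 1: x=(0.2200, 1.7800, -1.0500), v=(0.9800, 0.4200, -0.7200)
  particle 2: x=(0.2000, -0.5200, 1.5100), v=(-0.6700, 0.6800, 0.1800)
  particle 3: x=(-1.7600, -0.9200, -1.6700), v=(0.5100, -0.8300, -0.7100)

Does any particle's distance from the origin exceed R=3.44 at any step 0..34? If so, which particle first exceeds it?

yes, particle 1

step 0: x0=(1.2400, -1.3900, -0.7200) x1=(0.2200, 1.7800, -1.0500) x2=(0.2000, -0.5200, 1.5100) x3=(-1.7600, -0.9200, -1.6700)
step 1: x0=(1.2029, -1.4160, -0.7179) x1=(0.2651, 1.7991, -1.0830) x2=(0.1692, -0.4887, 1.5180) x3=(-1.7363, -0.9581, -1.7025)
step 2: x0=(1.1654, -1.4414, -0.7155) x1=(0.3101, 1.8176, -1.1157) x2=(0.1385, -0.4573, 1.5254) x3=(-1.7121, -0.9959, -1.7346)
step 3: x0=(1.1274, -1.4663, -0.7126) x1=(0.3550, 1.8356, -1.1482) x2=(0.1078, -0.4258, 1.5323) x3=(-1.6874, -1.0335, -1.7663)
step 4: x0=(1.0889, -1.4907, -0.7093) x1=(0.3999, 1.8532, -1.1805) x2=(0.0772, -0.3944, 1.5387) x3=(-1.6622, -1.0709, -1.7977)
step 5: x0=(1.0499, -1.5145, -0.7057) x1=(0.4447, 1.8702, -1.2124) x2=(0.0466, -0.3628, 1.5444) x3=(-1.6365, -1.1080, -1.8287)
step 6: x0=(1.0105, -1.5379, -0.7017) x1=(0.4894, 1.8868, -1.2442) x2=(0.0161, -0.3313, 1.5497) x3=(-1.6104, -1.1450, -1.8594)
step 7: x0=(0.9707, -1.5606, -0.6974) x1=(0.5341, 1.9029, -1.2756) x2=(-0.0142, -0.2997, 1.5545) x3=(-1.5838, -1.1817, -1.8896)
step 8: x0=(0.9304, -1.5829, -0.6928) x1=(0.5786, 1.9186, -1.3069) x2=(-0.0446, -0.2681, 1.5587) x3=(-1.5567, -1.2182, -1.9195)
step 9: x0=(0.8897, -1.6045, -0.6879) x1=(0.6231, 1.9339, -1.3378) x2=(-0.0748, -0.2365, 1.5624) x3=(-1.5292, -1.2544, -1.9490)
step 10: x0=(0.8486, -1.6257, -0.6827) x1=(0.6674, 1.9487, -1.3685) x2=(-0.1049, -0.2049, 1.5656) x3=(-1.5012, -1.2905, -1.9780)
step 11: x0=(0.8071, -1.6463, -0.6773) x1=(0.7116, 1.9631, -1.3990) x2=(-0.1350, -0.1734, 1.5683) x3=(-1.4728, -1.3263, -2.0067)
step 12: x0=(0.7652, -1.6663, -0.6716) x1=(0.7556, 1.9771, -1.4292) x2=(-0.1649, -0.1418, 1.5706) x3=(-1.4440, -1.3620, -2.0350)
step 13: x0=(0.7229, -1.6859, -0.6658) x1=(0.7996, 1.9907, -1.4592) x2=(-0.1948, -0.1103, 1.5723) x3=(-1.4147, -1.3974, -2.0628)
step 14: x0=(0.6802, -1.7048, -0.6597) x1=(0.8434, 2.0039, -1.4890) x2=(-0.2245, -0.0789, 1.5736) x3=(-1.3849, -1.4326, -2.0903)
step 15: x0=(0.6372, -1.7233, -0.6535) x1=(0.8871, 2.0167, -1.5185) x2=(-0.2542, -0.0474, 1.5745) x3=(-1.3548, -1.4676, -2.1173)
step 16: x0=(0.5937, -1.7412, -0.6471) x1=(0.9306, 2.0292, -1.5477) x2=(-0.2837, -0.0161, 1.5749) x3=(-1.3242, -1.5023, -2.1439)
step 17: x0=(0.5499, -1.7586, -0.6407) x1=(0.9739, 2.0413, -1.5768) x2=(-0.3131, 0.0153, 1.5748) x3=(-1.2932, -1.5369, -2.1700)
step 18: x0=(0.5058, -1.7755, -0.6341) x1=(1.0172, 2.0531, -1.6056) x2=(-0.3424, 0.0465, 1.5744) x3=(-1.2618, -1.5712, -2.1957)
step 19: x0=(0.4613, -1.7919, -0.6274) x1=(1.0602, 2.0645, -1.6342) x2=(-0.3717, 0.0777, 1.5735) x3=(-1.2299, -1.6054, -2.2209)
step 20: x0=(0.4165, -1.8077, -0.6207) x1=(1.1031, 2.0757, -1.6625) x2=(-0.4007, 0.1088, 1.5722) x3=(-1.1977, -1.6393, -2.2456)
step 21: x0=(0.3713, -1.8230, -0.6139) x1=(1.1459, 2.0865, -1.6907) x2=(-0.4297, 0.1398, 1.5704) x3=(-1.1651, -1.6730, -2.2698)
step 22: x0=(0.3258, -1.8379, -0.6071) x1=(1.1884, 2.0970, -1.7186) x2=(-0.4586, 0.1708, 1.5683) x3=(-1.1321, -1.7065, -2.2935)
step 23: x0=(0.2800, -1.8522, -0.6004) x1=(1.2309, 2.1072, -1.7463) x2=(-0.4873, 0.2016, 1.5658) x3=(-1.0987, -1.7398, -2.3167)
step 24: x0=(0.2339, -1.8661, -0.5936) x1=(1.2731, 2.1171, -1.7739) x2=(-0.5160, 0.2324, 1.5629) x3=(-1.0649, -1.7729, -2.3394)
step 25: x0=(0.1875, -1.8795, -0.5869) x1=(1.3152, 2.1268, -1.8012) x2=(-0.5445, 0.2631, 1.5597) x3=(-1.0308, -1.8057, -2.3615)
step 26: x0=(0.1408, -1.8924, -0.5803) x1=(1.3571, 2.1362, -1.8283) x2=(-0.5729, 0.2936, 1.5561) x3=(-0.9964, -1.8384, -2.3831)
step 27: x0=(0.0939, -1.9048, -0.5738) x1=(1.3988, 2.1453, -1.8552) x2=(-0.6012, 0.3241, 1.5521) x3=(-0.9616, -1.8708, -2.4041)
step 28: x0=(0.0467, -1.9168, -0.5675) x1=(1.4404, 2.1542, -1.8819) x2=(-0.6293, 0.3545, 1.5478) x3=(-0.9265, -1.9030, -2.4246)
step 29: x0=(-0.0007, -1.9283, -0.5612) x1=(1.4818, 2.1628, -1.9085) x2=(-0.6574, 0.3847, 1.5431) x3=(-0.8911, -1.9350, -2.4444)
step 30: x0=(-0.0483, -1.9394, -0.5551) x1=(1.5230, 2.1712, -1.9348) x2=(-0.6853, 0.4148, 1.5381) x3=(-0.8554, -1.9667, -2.4637)
step 31: x0=(-0.0961, -1.9501, -0.5492) x1=(1.5640, 2.1793, -1.9610) x2=(-0.7131, 0.4448, 1.5328) x3=(-0.8195, -1.9983, -2.4824)
step 32: x0=(-0.1440, -1.9604, -0.5435) x1=(1.6049, 2.1872, -1.9870) x2=(-0.7408, 0.4747, 1.5271) x3=(-0.7833, -2.0295, -2.5004)
step 33: x0=(-0.1922, -1.9702, -0.5380) x1=(1.6456, 2.1950, -2.0128) x2=(-0.7684, 0.5045, 1.5212) x3=(-0.7469, -2.0606, -2.5178)
step 34: x0=(-0.2404, -1.9796, -0.5327) x1=(1.6861, 2.2024, -2.0385) x2=(-0.7958, 0.5341, 1.5149) x3=(-0.7103, -2.0914, -2.5346)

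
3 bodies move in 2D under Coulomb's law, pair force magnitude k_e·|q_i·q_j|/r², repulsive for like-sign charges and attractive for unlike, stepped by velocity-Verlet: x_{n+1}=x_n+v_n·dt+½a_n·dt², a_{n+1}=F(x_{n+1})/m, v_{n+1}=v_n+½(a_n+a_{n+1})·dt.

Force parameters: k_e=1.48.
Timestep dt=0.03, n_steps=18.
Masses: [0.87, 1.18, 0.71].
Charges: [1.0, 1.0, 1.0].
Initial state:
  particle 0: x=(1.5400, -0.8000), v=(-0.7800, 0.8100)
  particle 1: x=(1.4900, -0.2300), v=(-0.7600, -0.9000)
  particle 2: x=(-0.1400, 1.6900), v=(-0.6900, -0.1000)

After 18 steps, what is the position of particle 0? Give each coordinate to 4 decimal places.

(1.2538, -1.2840)

step 0: x0=(1.5400, -0.8000) x1=(1.4900, -0.2300) x2=(-0.1400, 1.6900)
step 1: x0=(1.5169, -0.7781) x1=(1.4671, -0.2554) x2=(-0.1609, 1.6872)
step 2: x0=(1.4943, -0.7619) x1=(1.4439, -0.2768) x2=(-0.1820, 1.6848)
step 3: x0=(1.4726, -0.7522) x1=(1.4204, -0.2936) x2=(-0.2035, 1.6828)
step 4: x0=(1.4517, -0.7498) x1=(1.3964, -0.3053) x2=(-0.2252, 1.6812)
step 5: x0=(1.4319, -0.7551) x1=(1.3717, -0.3115) x2=(-0.2473, 1.6800)
step 6: x0=(1.4132, -0.7681) x1=(1.3465, -0.3123) x2=(-0.2697, 1.6792)
step 7: x0=(1.3957, -0.7884) x1=(1.3205, -0.3080) x2=(-0.2924, 1.6788)
step 8: x0=(1.3792, -0.8153) x1=(1.2940, -0.2991) x2=(-0.3153, 1.6787)
step 9: x0=(1.3638, -0.8478) x1=(1.2668, -0.2862) x2=(-0.3386, 1.6791)
step 10: x0=(1.3493, -0.8851) x1=(1.2392, -0.2701) x2=(-0.3622, 1.6799)
step 11: x0=(1.3355, -0.9264) x1=(1.2112, -0.2512) x2=(-0.3860, 1.6810)
step 12: x0=(1.3224, -0.9710) x1=(1.1829, -0.2302) x2=(-0.4102, 1.6826)
step 13: x0=(1.3099, -1.0184) x1=(1.1543, -0.2073) x2=(-0.4347, 1.6845)
step 14: x0=(1.2979, -1.0681) x1=(1.1256, -0.1829) x2=(-0.4594, 1.6869)
step 15: x0=(1.2864, -1.1198) x1=(1.0966, -0.1573) x2=(-0.4845, 1.6896)
step 16: x0=(1.2752, -1.1731) x1=(1.0676, -0.1307) x2=(-0.5098, 1.6927)
step 17: x0=(1.2643, -1.2279) x1=(1.0385, -0.1033) x2=(-0.5354, 1.6962)
step 18: x0=(1.2538, -1.2840) x1=(1.0094, -0.0752) x2=(-0.5614, 1.7000)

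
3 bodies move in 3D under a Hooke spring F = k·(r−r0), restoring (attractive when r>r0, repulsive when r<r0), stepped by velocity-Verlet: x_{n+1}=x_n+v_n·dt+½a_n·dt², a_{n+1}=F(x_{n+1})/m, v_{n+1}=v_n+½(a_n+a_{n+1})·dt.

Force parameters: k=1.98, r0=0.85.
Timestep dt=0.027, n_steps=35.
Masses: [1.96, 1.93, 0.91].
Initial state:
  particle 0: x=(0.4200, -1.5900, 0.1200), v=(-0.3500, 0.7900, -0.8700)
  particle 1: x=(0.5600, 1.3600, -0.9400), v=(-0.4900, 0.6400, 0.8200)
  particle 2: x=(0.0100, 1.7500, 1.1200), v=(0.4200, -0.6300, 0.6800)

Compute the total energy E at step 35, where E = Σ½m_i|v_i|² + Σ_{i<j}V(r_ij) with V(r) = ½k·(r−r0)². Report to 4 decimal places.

17.1222

step 0: x0=(0.4200, -1.5900, 0.1200) x1=(0.5600, 1.3600, -0.9400) x2=(0.0100, 1.7500, 1.1200)
step 1: x0=(0.4105, -1.5669, 0.0965) x1=(0.5466, 1.3766, -0.9171) x2=(0.0219, 1.7308, 1.1368)
step 2: x0=(0.4008, -1.5405, 0.0730) x1=(0.5329, 1.3917, -0.8927) x2=(0.0347, 1.7073, 1.1503)
step 3: x0=(0.3910, -1.5106, 0.0497) x1=(0.5189, 1.4054, -0.8669) x2=(0.0484, 1.6796, 1.1606)
step 4: x0=(0.3811, -1.4775, 0.0264) x1=(0.5046, 1.4176, -0.8397) x2=(0.0630, 1.6479, 1.1677)
step 5: x0=(0.3710, -1.4411, 0.0033) x1=(0.4901, 1.4284, -0.8111) x2=(0.0784, 1.6122, 1.1716)
step 6: x0=(0.3609, -1.4015, -0.0195) x1=(0.4753, 1.4377, -0.7813) x2=(0.0945, 1.5728, 1.1722)
step 7: x0=(0.3507, -1.3589, -0.0422) x1=(0.4603, 1.4455, -0.7502) x2=(0.1112, 1.5299, 1.1697)
step 8: x0=(0.3404, -1.3132, -0.0645) x1=(0.4451, 1.4519, -0.7179) x2=(0.1286, 1.4834, 1.1641)
step 9: x0=(0.3301, -1.2646, -0.0865) x1=(0.4297, 1.4569, -0.6844) x2=(0.1464, 1.4338, 1.1554)
step 10: x0=(0.3197, -1.2132, -0.1082) x1=(0.4141, 1.4605, -0.6500) x2=(0.1647, 1.3811, 1.1437)
step 11: x0=(0.3093, -1.1591, -0.1295) x1=(0.3984, 1.4626, -0.6145) x2=(0.1834, 1.3256, 1.1291)
step 12: x0=(0.2988, -1.1024, -0.1504) x1=(0.3826, 1.4634, -0.5781) x2=(0.2025, 1.2674, 1.1116)
step 13: x0=(0.2884, -1.0432, -0.1709) x1=(0.3666, 1.4628, -0.5409) x2=(0.2217, 1.2069, 1.0915)
step 14: x0=(0.2779, -0.9817, -0.1910) x1=(0.3506, 1.4608, -0.5029) x2=(0.2412, 1.1441, 1.0688)
step 15: x0=(0.2675, -0.9180, -0.2105) x1=(0.3345, 1.4576, -0.4641) x2=(0.2607, 1.0794, 1.0435)
step 16: x0=(0.2571, -0.8522, -0.2297) x1=(0.3183, 1.4530, -0.4248) x2=(0.2804, 1.0129, 1.0159)
step 17: x0=(0.2467, -0.7845, -0.2483) x1=(0.3021, 1.4473, -0.3849) x2=(0.3000, 0.9449, 0.9861)
step 18: x0=(0.2364, -0.7150, -0.2664) x1=(0.2858, 1.4403, -0.3444) x2=(0.3196, 0.8756, 0.9542)
step 19: x0=(0.2262, -0.6439, -0.2841) x1=(0.2696, 1.4322, -0.3036) x2=(0.3391, 0.8051, 0.9204)
step 20: x0=(0.2160, -0.5713, -0.3013) x1=(0.2533, 1.4230, -0.2624) x2=(0.3584, 0.7338, 0.8848)
step 21: x0=(0.2059, -0.4973, -0.3180) x1=(0.2371, 1.4128, -0.2209) x2=(0.3776, 0.6619, 0.8475)
step 22: x0=(0.1958, -0.4222, -0.3343) x1=(0.2209, 1.4015, -0.1792) x2=(0.3965, 0.5894, 0.8087)
step 23: x0=(0.1858, -0.3460, -0.3501) x1=(0.2047, 1.3894, -0.1373) x2=(0.4152, 0.5167, 0.7686)
step 24: x0=(0.1760, -0.2689, -0.3655) x1=(0.1885, 1.3763, -0.0952) x2=(0.4337, 0.4438, 0.7273)
step 25: x0=(0.1661, -0.1910, -0.3805) x1=(0.1725, 1.3624, -0.0530) x2=(0.4519, 0.3711, 0.6849)
step 26: x0=(0.1564, -0.1124, -0.3952) x1=(0.1564, 1.3477, -0.0108) x2=(0.4698, 0.2986, 0.6416)
step 27: x0=(0.1467, -0.0333, -0.4095) x1=(0.1405, 1.3323, 0.0315) x2=(0.4874, 0.2264, 0.5976)
step 28: x0=(0.1371, 0.0463, -0.4235) x1=(0.1247, 1.3162, 0.0738) x2=(0.5047, 0.1548, 0.5528)
step 29: x0=(0.1275, 0.1262, -0.4373) x1=(0.1089, 1.2994, 0.1161) x2=(0.5216, 0.0838, 0.5075)
step 30: x0=(0.1179, 0.2064, -0.4508) x1=(0.0933, 1.2820, 0.1583) x2=(0.5382, 0.0135, 0.4617)
step 31: x0=(0.1084, 0.2869, -0.4641) x1=(0.0778, 1.2640, 0.2005) x2=(0.5545, -0.0560, 0.4155)
step 32: x0=(0.0990, 0.3675, -0.4770) x1=(0.0625, 1.2454, 0.2426) x2=(0.5703, -0.1245, 0.3689)
step 33: x0=(0.0896, 0.4482, -0.4898) x1=(0.0473, 1.2262, 0.2846) x2=(0.5856, -0.1919, 0.3220)
step 34: x0=(0.0803, 0.5289, -0.5022) x1=(0.0323, 1.2063, 0.3265) x2=(0.6003, -0.2581, 0.2746)
step 35: x0=(0.0712, 0.6095, -0.5143) x1=(0.0175, 1.1859, 0.3682) x2=(0.6143, -0.3229, 0.2269)
step 0 velocities: v0=(-0.3500, 0.7900, -0.8700) v1=(-0.4900, 0.6400, 0.8200) v2=(0.4200, -0.6300, 0.6800)
step 0: KE=3.2205, PE=13.9077, E=17.1282
step 35 velocities: v0=(-0.3374, 2.9831, -0.4437) v1=(-0.5436, -0.7682, 1.5429) v2=(0.5066, -2.3671, -1.7714)
step 35: KE=16.2715, PE=0.8507, E=17.1222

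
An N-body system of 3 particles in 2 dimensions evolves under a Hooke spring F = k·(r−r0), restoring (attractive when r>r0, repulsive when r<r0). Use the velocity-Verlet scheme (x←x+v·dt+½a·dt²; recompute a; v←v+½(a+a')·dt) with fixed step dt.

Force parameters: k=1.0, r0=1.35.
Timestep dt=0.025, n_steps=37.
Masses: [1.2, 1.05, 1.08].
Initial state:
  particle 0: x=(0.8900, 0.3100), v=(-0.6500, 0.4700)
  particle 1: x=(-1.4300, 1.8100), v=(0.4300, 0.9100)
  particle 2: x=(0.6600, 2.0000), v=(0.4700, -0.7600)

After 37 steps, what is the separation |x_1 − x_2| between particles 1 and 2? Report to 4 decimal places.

step 0: x0=(0.8900, 0.3100) x1=(-1.4300, 1.8100) x2=(0.6600, 2.0000)
step 1: x0=(0.8734, 0.3220) x1=(-1.4187, 1.8325) x2=(0.6715, 1.9809)
step 2: x0=(0.8562, 0.3346) x1=(-1.4062, 1.8547) x2=(0.6827, 1.9615)
step 3: x0=(0.8384, 0.3478) x1=(-1.3926, 1.8763) x2=(0.6934, 1.9420)
step 4: x0=(0.8200, 0.3615) x1=(-1.3779, 1.8976) x2=(0.7037, 1.9223)
step 5: x0=(0.8010, 0.3757) x1=(-1.3622, 1.9184) x2=(0.7136, 1.9025)
step 6: x0=(0.7815, 0.3904) x1=(-1.3453, 1.9387) x2=(0.7231, 1.8826)
step 7: x0=(0.7614, 0.4055) x1=(-1.3275, 1.9586) x2=(0.7322, 1.8626)
step 8: x0=(0.7408, 0.4211) x1=(-1.3086, 1.9780) x2=(0.7409, 1.8426)
step 9: x0=(0.7197, 0.4371) x1=(-1.2887, 1.9969) x2=(0.7491, 1.8226)
step 10: x0=(0.6981, 0.4535) x1=(-1.2678, 2.0154) x2=(0.7570, 1.8025)
step 11: x0=(0.6760, 0.4703) x1=(-1.2460, 2.0334) x2=(0.7644, 1.7826)
step 12: x0=(0.6535, 0.4875) x1=(-1.2232, 2.0509) x2=(0.7715, 1.7626)
step 13: x0=(0.6305, 0.5049) x1=(-1.1996, 2.0680) x2=(0.7782, 1.7428)
step 14: x0=(0.6071, 0.5227) x1=(-1.1751, 2.0846) x2=(0.7845, 1.7231)
step 15: x0=(0.5833, 0.5408) x1=(-1.1498, 2.1007) x2=(0.7905, 1.7036)
step 16: x0=(0.5591, 0.5591) x1=(-1.1236, 2.1163) x2=(0.7962, 1.6842)
step 17: x0=(0.5345, 0.5776) x1=(-1.0967, 2.1315) x2=(0.8015, 1.6650)
step 18: x0=(0.5096, 0.5964) x1=(-1.0691, 2.1462) x2=(0.8065, 1.6460)
step 19: x0=(0.4842, 0.6153) x1=(-1.0408, 2.1605) x2=(0.8112, 1.6273)
step 20: x0=(0.4586, 0.6344) x1=(-1.0117, 2.1744) x2=(0.8156, 1.6088)
step 21: x0=(0.4326, 0.6537) x1=(-0.9821, 2.1878) x2=(0.8198, 1.5905)
step 22: x0=(0.4063, 0.6730) x1=(-0.9518, 2.2007) x2=(0.8238, 1.5726)
step 23: x0=(0.3796, 0.6925) x1=(-0.9210, 2.2133) x2=(0.8276, 1.5549)
step 24: x0=(0.3527, 0.7120) x1=(-0.8896, 2.2255) x2=(0.8311, 1.5376)
step 25: x0=(0.3254, 0.7316) x1=(-0.8577, 2.2372) x2=(0.8346, 1.5205)
step 26: x0=(0.2979, 0.7513) x1=(-0.8253, 2.2486) x2=(0.8379, 1.5038)
step 27: x0=(0.2700, 0.7710) x1=(-0.7925, 2.2596) x2=(0.8411, 1.4873)
step 28: x0=(0.2419, 0.7907) x1=(-0.7593, 2.2703) x2=(0.8442, 1.4712)
step 29: x0=(0.2135, 0.8105) x1=(-0.7257, 2.2807) x2=(0.8472, 1.4554)
step 30: x0=(0.1848, 0.8302) x1=(-0.6918, 2.2907) x2=(0.8502, 1.4399)
step 31: x0=(0.1558, 0.8500) x1=(-0.6575, 2.3004) x2=(0.8532, 1.4246)
step 32: x0=(0.1266, 0.8697) x1=(-0.6229, 2.3099) x2=(0.8562, 1.4097)
step 33: x0=(0.0972, 0.8894) x1=(-0.5881, 2.3191) x2=(0.8592, 1.3950)
step 34: x0=(0.0675, 0.9092) x1=(-0.5530, 2.3280) x2=(0.8623, 1.3806)
step 35: x0=(0.0375, 0.9289) x1=(-0.5177, 2.3367) x2=(0.8654, 1.3664)
step 36: x0=(0.0074, 0.9485) x1=(-0.4822, 2.3452) x2=(0.8685, 1.3524)
step 37: x0=(-0.0230, 0.9682) x1=(-0.4465, 2.3535) x2=(0.8717, 1.3386)

1.6637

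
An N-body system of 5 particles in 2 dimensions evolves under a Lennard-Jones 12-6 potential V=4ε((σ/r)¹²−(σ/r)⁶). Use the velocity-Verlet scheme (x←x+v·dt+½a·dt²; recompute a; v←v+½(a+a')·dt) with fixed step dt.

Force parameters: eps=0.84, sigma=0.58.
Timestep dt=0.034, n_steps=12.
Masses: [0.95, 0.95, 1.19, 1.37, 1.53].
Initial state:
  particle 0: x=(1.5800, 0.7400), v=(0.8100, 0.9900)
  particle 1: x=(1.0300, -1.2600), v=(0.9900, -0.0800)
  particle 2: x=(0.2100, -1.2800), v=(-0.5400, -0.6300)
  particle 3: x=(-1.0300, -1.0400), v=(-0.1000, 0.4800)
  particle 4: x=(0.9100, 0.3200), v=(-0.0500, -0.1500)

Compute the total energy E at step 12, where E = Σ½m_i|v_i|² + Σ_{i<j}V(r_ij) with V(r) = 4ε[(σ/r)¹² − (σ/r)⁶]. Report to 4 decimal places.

0.9751

step 0: x0=(1.5800, 0.7400) x1=(1.0300, -1.2600) x2=(0.2100, -1.2800) x3=(-1.0300, -1.0400) x4=(0.9100, 0.3200)
step 1: x0=(1.6061, 0.7728) x1=(1.0623, -1.2627) x2=(0.1927, -1.3014) x3=(-1.0333, -1.0237) x4=(0.9092, 0.3154)
step 2: x0=(1.6301, 0.8041) x1=(1.0925, -1.2655) x2=(0.1769, -1.3226) x3=(-1.0365, -1.0074) x4=(0.9097, 0.3117)
step 3: x0=(1.6524, 0.8343) x1=(1.1212, -1.2683) x2=(0.1621, -1.3438) x3=(-1.0396, -0.9912) x4=(0.9112, 0.3087)
step 4: x0=(1.6734, 0.8636) x1=(1.1488, -1.2712) x2=(0.1481, -1.3648) x3=(-1.0426, -0.9749) x4=(0.9136, 0.3061)
step 5: x0=(1.6934, 0.8922) x1=(1.1756, -1.2741) x2=(0.1346, -1.3856) x3=(-1.0454, -0.9588) x4=(0.9165, 0.3041)
step 6: x0=(1.7126, 0.9201) x1=(1.2017, -1.2771) x2=(0.1214, -1.4064) x3=(-1.0481, -0.9426) x4=(0.9200, 0.3023)
step 7: x0=(1.7312, 0.9475) x1=(1.2273, -1.2801) x2=(0.1085, -1.4271) x3=(-1.0506, -0.9266) x4=(0.9239, 0.3009)
step 8: x0=(1.7491, 0.9745) x1=(1.2526, -1.2830) x2=(0.0958, -1.4476) x3=(-1.0531, -0.9105) x4=(0.9281, 0.2997)
step 9: x0=(1.7667, 1.0011) x1=(1.2775, -1.2860) x2=(0.0832, -1.4681) x3=(-1.0554, -0.8945) x4=(0.9326, 0.2987)
step 10: x0=(1.7839, 1.0274) x1=(1.3022, -1.2890) x2=(0.0707, -1.4885) x3=(-1.0577, -0.8786) x4=(0.9373, 0.2979)
step 11: x0=(1.8007, 1.0534) x1=(1.3267, -1.2920) x2=(0.0583, -1.5087) x3=(-1.0598, -0.8627) x4=(0.9422, 0.2972)
step 12: x0=(1.8173, 1.0792) x1=(1.3510, -1.2950) x2=(0.0458, -1.5289) x3=(-1.0618, -0.8469) x4=(0.9473, 0.2966)
step 0 velocities: v0=(0.8100, 0.9900) v1=(0.9900, -0.0800) v2=(-0.5400, -0.6300) v3=(-0.1000, 0.4800) v4=(-0.0500, -0.1500)
step 0: KE=1.8392, PE=-0.8577, E=0.9816
step 12 velocities: v0=(0.4846, 0.7552) v1=(0.7132, -0.0878) v2=(-0.3659, -0.5924) v3=(-0.0586, 0.4647) v4=(0.1514, -0.0150)
step 12: KE=1.0843, PE=-0.1092, E=0.9751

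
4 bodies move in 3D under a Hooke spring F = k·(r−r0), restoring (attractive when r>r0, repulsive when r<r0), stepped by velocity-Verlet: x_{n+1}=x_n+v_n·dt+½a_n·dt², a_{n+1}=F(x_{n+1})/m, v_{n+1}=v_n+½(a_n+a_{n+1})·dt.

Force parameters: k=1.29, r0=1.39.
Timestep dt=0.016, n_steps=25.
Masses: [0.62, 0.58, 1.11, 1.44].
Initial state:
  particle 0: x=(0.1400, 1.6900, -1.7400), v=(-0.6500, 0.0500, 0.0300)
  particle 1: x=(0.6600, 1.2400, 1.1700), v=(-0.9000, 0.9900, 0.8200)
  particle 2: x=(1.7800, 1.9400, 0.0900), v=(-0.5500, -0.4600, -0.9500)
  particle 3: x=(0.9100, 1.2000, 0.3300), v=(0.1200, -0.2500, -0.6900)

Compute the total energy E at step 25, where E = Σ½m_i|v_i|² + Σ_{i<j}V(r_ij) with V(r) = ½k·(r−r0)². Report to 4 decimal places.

5.1904

step 0: x0=(0.1400, 1.6900, -1.7400) x1=(0.6600, 1.2400, 1.1700) x2=(1.7800, 1.9400, 0.0900) x3=(0.9100, 1.2000, 0.3300)
step 1: x0=(0.1299, 1.6907, -1.7387) x1=(0.6455, 1.2560, 1.1828) x2=(1.7711, 1.9326, 0.0747) x3=(0.9119, 1.1960, 0.3188)
step 2: x0=(0.1206, 1.6913, -1.7357) x1=(0.6310, 1.2721, 1.1948) x2=(1.7619, 1.9252, 0.0592) x3=(0.9137, 1.1920, 0.3074)
step 3: x0=(0.1119, 1.6916, -1.7310) x1=(0.6163, 1.2885, 1.2060) x2=(1.7526, 1.9178, 0.0436) x3=(0.9154, 1.1880, 0.2956)
step 4: x0=(0.1039, 1.6918, -1.7247) x1=(0.6015, 1.3052, 1.2164) x2=(1.7430, 1.9104, 0.0277) x3=(0.9171, 1.1840, 0.2837)
step 5: x0=(0.0966, 1.6919, -1.7168) x1=(0.5866, 1.3220, 1.2260) x2=(1.7332, 1.9029, 0.0117) x3=(0.9186, 1.1800, 0.2714)
step 6: x0=(0.0899, 1.6918, -1.7072) x1=(0.5717, 1.3390, 1.2348) x2=(1.7232, 1.8954, -0.0044) x3=(0.9201, 1.1760, 0.2590)
step 7: x0=(0.0839, 1.6915, -1.6960) x1=(0.5566, 1.3563, 1.2426) x2=(1.7129, 1.8880, -0.0207) x3=(0.9215, 1.1720, 0.2463)
step 8: x0=(0.0785, 1.6911, -1.6832) x1=(0.5416, 1.3738, 1.2496) x2=(1.7025, 1.8805, -0.0372) x3=(0.9228, 1.1679, 0.2334)
step 9: x0=(0.0738, 1.6905, -1.6689) x1=(0.5264, 1.3914, 1.2557) x2=(1.6918, 1.8730, -0.0537) x3=(0.9240, 1.1639, 0.2203)
step 10: x0=(0.0697, 1.6898, -1.6531) x1=(0.5113, 1.4093, 1.2608) x2=(1.6810, 1.8655, -0.0704) x3=(0.9251, 1.1598, 0.2070)
step 11: x0=(0.0663, 1.6890, -1.6358) x1=(0.4961, 1.4273, 1.2650) x2=(1.6699, 1.8581, -0.0872) x3=(0.9261, 1.1557, 0.1936)
step 12: x0=(0.0634, 1.6880, -1.6170) x1=(0.4809, 1.4455, 1.2683) x2=(1.6586, 1.8506, -0.1041) x3=(0.9270, 1.1516, 0.1799)
step 13: x0=(0.0611, 1.6868, -1.5969) x1=(0.4658, 1.4638, 1.2705) x2=(1.6472, 1.8432, -0.1211) x3=(0.9278, 1.1475, 0.1662)
step 14: x0=(0.0593, 1.6856, -1.5753) x1=(0.4506, 1.4823, 1.2718) x2=(1.6355, 1.8358, -0.1382) x3=(0.9285, 1.1434, 0.1523)
step 15: x0=(0.0582, 1.6842, -1.5524) x1=(0.4355, 1.5009, 1.2722) x2=(1.6237, 1.8284, -0.1554) x3=(0.9290, 1.1392, 0.1382)
step 16: x0=(0.0575, 1.6828, -1.5282) x1=(0.4204, 1.5196, 1.2715) x2=(1.6117, 1.8211, -0.1726) x3=(0.9295, 1.1350, 0.1241)
step 17: x0=(0.0573, 1.6812, -1.5028) x1=(0.4054, 1.5384, 1.2698) x2=(1.5995, 1.8138, -0.1898) x3=(0.9299, 1.1308, 0.1099)
step 18: x0=(0.0576, 1.6795, -1.4761) x1=(0.3904, 1.5574, 1.2672) x2=(1.5872, 1.8065, -0.2071) x3=(0.9301, 1.1265, 0.0955)
step 19: x0=(0.0584, 1.6778, -1.4484) x1=(0.3756, 1.5764, 1.2635) x2=(1.5747, 1.7993, -0.2245) x3=(0.9303, 1.1222, 0.0811)
step 20: x0=(0.0596, 1.6759, -1.4195) x1=(0.3608, 1.5954, 1.2589) x2=(1.5620, 1.7921, -0.2418) x3=(0.9303, 1.1179, 0.0667)
step 21: x0=(0.0612, 1.6740, -1.3895) x1=(0.3462, 1.6146, 1.2532) x2=(1.5493, 1.7850, -0.2592) x3=(0.9302, 1.1135, 0.0522)
step 22: x0=(0.0632, 1.6720, -1.3586) x1=(0.3316, 1.6337, 1.2466) x2=(1.5363, 1.7780, -0.2765) x3=(0.9300, 1.1091, 0.0376)
step 23: x0=(0.0655, 1.6700, -1.3268) x1=(0.3172, 1.6529, 1.2391) x2=(1.5233, 1.7711, -0.2939) x3=(0.9297, 1.1047, 0.0231)
step 24: x0=(0.0682, 1.6679, -1.2940) x1=(0.3030, 1.6721, 1.2305) x2=(1.5101, 1.7642, -0.3112) x3=(0.9293, 1.1002, 0.0085)
step 25: x0=(0.0711, 1.6658, -1.2604) x1=(0.2889, 1.6913, 1.2210) x2=(1.4969, 1.7574, -0.3285) x3=(0.9288, 1.0957, -0.0061)
step 0 velocities: v0=(-0.6500, 0.0500, 0.0300) v1=(-0.9000, 0.9900, 0.8200) v2=(-0.5500, -0.4600, -0.9500) v3=(0.1200, -0.2500, -0.6900)
step 0: KE=2.0305, PE=3.1607, E=5.1912
step 25 velocities: v0=(0.1917, -0.1332, 2.1224) v1=(-0.8742, 1.1981, -0.6224) v2=(-0.8328, -0.4225, -1.0803) v3=(-0.0349, -0.2838, -0.9095)
step 25: KE=3.9497, PE=1.2407, E=5.1904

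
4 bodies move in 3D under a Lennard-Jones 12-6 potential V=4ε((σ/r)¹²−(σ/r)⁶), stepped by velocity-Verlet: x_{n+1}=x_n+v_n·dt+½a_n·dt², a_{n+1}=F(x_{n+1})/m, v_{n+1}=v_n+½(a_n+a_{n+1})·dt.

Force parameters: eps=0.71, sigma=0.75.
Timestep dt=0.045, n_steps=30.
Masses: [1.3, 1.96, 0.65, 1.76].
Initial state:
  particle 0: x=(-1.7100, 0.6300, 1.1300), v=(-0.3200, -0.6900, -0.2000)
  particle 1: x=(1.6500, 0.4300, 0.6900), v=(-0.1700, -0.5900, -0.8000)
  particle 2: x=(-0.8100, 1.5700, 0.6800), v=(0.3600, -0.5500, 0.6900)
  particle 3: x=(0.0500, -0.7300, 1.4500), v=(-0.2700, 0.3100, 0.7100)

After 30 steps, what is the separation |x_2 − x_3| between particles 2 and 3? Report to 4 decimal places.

step 0: x0=(-1.7100, 0.6300, 1.1300) x1=(1.6500, 0.4300, 0.6900) x2=(-0.8100, 1.5700, 0.6800) x3=(0.0500, -0.7300, 1.4500)
step 1: x0=(-1.7242, 0.5991, 1.1209) x1=(1.6423, 0.4034, 0.6540) x2=(-0.7941, 1.5449, 0.7112) x3=(0.0379, -0.7160, 1.4819)
step 2: x0=(-1.7382, 0.5685, 1.1117) x1=(1.6347, 0.3769, 0.6180) x2=(-0.7788, 1.5192, 0.7427) x3=(0.0257, -0.7021, 1.5139)
step 3: x0=(-1.7518, 0.5382, 1.1024) x1=(1.6270, 0.3503, 0.5820) x2=(-0.7641, 1.4929, 0.7744) x3=(0.0136, -0.6881, 1.5458)
step 4: x0=(-1.7651, 0.5081, 1.0930) x1=(1.6193, 0.3237, 0.5461) x2=(-0.7499, 1.4660, 0.8063) x3=(0.0014, -0.6740, 1.5777)
step 5: x0=(-1.7781, 0.4783, 1.0835) x1=(1.6116, 0.2972, 0.5101) x2=(-0.7362, 1.4386, 0.8384) x3=(-0.0107, -0.6600, 1.6096)
step 6: x0=(-1.7909, 0.4487, 1.0740) x1=(1.6038, 0.2706, 0.4741) x2=(-0.7231, 1.4107, 0.8705) x3=(-0.0229, -0.6459, 1.6415)
step 7: x0=(-1.8033, 0.4194, 1.0644) x1=(1.5961, 0.2440, 0.4382) x2=(-0.7104, 1.3823, 0.9028) x3=(-0.0351, -0.6318, 1.6734)
step 8: x0=(-1.8156, 0.3902, 1.0548) x1=(1.5883, 0.2174, 0.4022) x2=(-0.6981, 1.3535, 0.9352) x3=(-0.0472, -0.6177, 1.7052)
step 9: x0=(-1.8276, 0.3612, 1.0452) x1=(1.5806, 0.1908, 0.3663) x2=(-0.6863, 1.3242, 0.9676) x3=(-0.0594, -0.6036, 1.7371)
step 10: x0=(-1.8393, 0.3324, 1.0356) x1=(1.5728, 0.1642, 0.3303) x2=(-0.6749, 1.2946, 1.0001) x3=(-0.0716, -0.5894, 1.7689)
step 11: x0=(-1.8509, 0.3037, 1.0259) x1=(1.5650, 0.1376, 0.2944) x2=(-0.6639, 1.2646, 1.0326) x3=(-0.0838, -0.5752, 1.8007)
step 12: x0=(-1.8622, 0.2751, 1.0163) x1=(1.5572, 0.1110, 0.2585) x2=(-0.6532, 1.2342, 1.0651) x3=(-0.0960, -0.5610, 1.8324)
step 13: x0=(-1.8734, 0.2467, 1.0067) x1=(1.5494, 0.0844, 0.2226) x2=(-0.6428, 1.2035, 1.0976) x3=(-0.1082, -0.5467, 1.8642)
step 14: x0=(-1.8843, 0.2184, 0.9971) x1=(1.5416, 0.0578, 0.1867) x2=(-0.6327, 1.1725, 1.1301) x3=(-0.1205, -0.5324, 1.8959)
step 15: x0=(-1.8951, 0.1902, 0.9876) x1=(1.5338, 0.0313, 0.1508) x2=(-0.6228, 1.1411, 1.1626) x3=(-0.1328, -0.5181, 1.9276)
step 16: x0=(-1.9058, 0.1621, 0.9781) x1=(1.5259, 0.0047, 0.1149) x2=(-0.6132, 1.1095, 1.1951) x3=(-0.1451, -0.5037, 1.9593)
step 17: x0=(-1.9162, 0.1341, 0.9686) x1=(1.5181, -0.0219, 0.0790) x2=(-0.6039, 1.0775, 1.2277) x3=(-0.1574, -0.4893, 1.9910)
step 18: x0=(-1.9266, 0.1062, 0.9591) x1=(1.5102, -0.0485, 0.0431) x2=(-0.5947, 1.0452, 1.2602) x3=(-0.1697, -0.4749, 2.0226)
step 19: x0=(-1.9368, 0.0783, 0.9497) x1=(1.5024, -0.0751, 0.0072) x2=(-0.5856, 1.0127, 1.2928) x3=(-0.1821, -0.4603, 2.0542)
step 20: x0=(-1.9469, 0.0505, 0.9403) x1=(1.4945, -0.1017, -0.0287) x2=(-0.5768, 0.9798, 1.3254) x3=(-0.1945, -0.4457, 2.0857)
step 21: x0=(-1.9569, 0.0228, 0.9310) x1=(1.4867, -0.1283, -0.0646) x2=(-0.5680, 0.9465, 1.3580) x3=(-0.2069, -0.4310, 2.1172)
step 22: x0=(-1.9668, -0.0049, 0.9217) x1=(1.4788, -0.1549, -0.1004) x2=(-0.5593, 0.9128, 1.3908) x3=(-0.2194, -0.4162, 2.1486)
step 23: x0=(-1.9766, -0.0326, 0.9124) x1=(1.4710, -0.1815, -0.1363) x2=(-0.5507, 0.8787, 1.4237) x3=(-0.2319, -0.4013, 2.1799)
step 24: x0=(-1.9863, -0.0602, 0.9032) x1=(1.4631, -0.2081, -0.1722) x2=(-0.5421, 0.8441, 1.4568) x3=(-0.2445, -0.3862, 2.2111)
step 25: x0=(-1.9959, -0.0877, 0.8940) x1=(1.4552, -0.2347, -0.2080) x2=(-0.5335, 0.8089, 1.4902) x3=(-0.2571, -0.3709, 2.2422)
step 26: x0=(-2.0055, -0.1153, 0.8848) x1=(1.4474, -0.2612, -0.2439) x2=(-0.5249, 0.7731, 1.5239) x3=(-0.2698, -0.3554, 2.2731)
step 27: x0=(-2.0150, -0.1428, 0.8757) x1=(1.4395, -0.2878, -0.2798) x2=(-0.5162, 0.7363, 1.5580) x3=(-0.2825, -0.3396, 2.3039)
step 28: x0=(-2.0244, -0.1703, 0.8666) x1=(1.4316, -0.3144, -0.3156) x2=(-0.5074, 0.6986, 1.5928) x3=(-0.2954, -0.3234, 2.3344)
step 29: x0=(-2.0338, -0.1977, 0.8575) x1=(1.4237, -0.3410, -0.3515) x2=(-0.4984, 0.6595, 1.6285) x3=(-0.3083, -0.3068, 2.3645)
step 30: x0=(-2.0431, -0.2251, 0.8485) x1=(1.4158, -0.3676, -0.3873) x2=(-0.4891, 0.6189, 1.6652) x3=(-0.3214, -0.2896, 2.3942)

1.1768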